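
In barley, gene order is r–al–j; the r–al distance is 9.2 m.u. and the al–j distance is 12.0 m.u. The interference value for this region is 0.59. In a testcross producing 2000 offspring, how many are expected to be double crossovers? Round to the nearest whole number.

9

Map distances give recombination frequencies of 0.092 and 0.120 for the two intervals.
With interference 0.59 (so coincidence = 0.41), expected double-crossover frequency = 0.092 × 0.120 × 0.41 = 0.00453.
Expected number = 0.00453 × 2000 = 9.05 ≈ 9.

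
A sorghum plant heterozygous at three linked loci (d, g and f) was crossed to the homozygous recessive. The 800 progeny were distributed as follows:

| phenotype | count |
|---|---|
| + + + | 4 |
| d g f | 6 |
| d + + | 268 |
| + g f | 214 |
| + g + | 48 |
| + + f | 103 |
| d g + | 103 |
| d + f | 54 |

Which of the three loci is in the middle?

The two most frequent reciprocal classes, + g f and d + +, are the parental types, so the F1 was + g f / d + +.
The two rarest classes, d g f and + + +, are the double crossovers. Comparing them with the parentals, only the d allele has switched, so d is the middle locus and the order is f – d – g.

d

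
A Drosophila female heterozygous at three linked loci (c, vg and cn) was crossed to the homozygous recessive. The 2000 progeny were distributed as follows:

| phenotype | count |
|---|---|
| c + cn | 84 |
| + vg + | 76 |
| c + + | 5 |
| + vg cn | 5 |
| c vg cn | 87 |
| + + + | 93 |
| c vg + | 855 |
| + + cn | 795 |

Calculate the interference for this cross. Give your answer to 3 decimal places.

0.381

The two most frequent reciprocal classes, c vg + and + + cn, are the parental types, so the F1 was c vg + / + + cn.
The two rarest classes, c + + and + vg cn, are the double crossovers. Comparing them with the parentals, only the vg allele has switched, so vg is the middle locus and the order is c – vg – cn.
c–vg: (160 + 10)/2000 = 0.0850; vg–cn: (180 + 10)/2000 = 0.0950.
Expected DCO frequency = 0.0850 × 0.0950 ≈ 0.00808; observed = 10/2000 ≈ 0.00500.
Coefficient of coincidence = 0.00500/0.00808 ≈ 0.619; interference = 1 − 0.619 = 0.381.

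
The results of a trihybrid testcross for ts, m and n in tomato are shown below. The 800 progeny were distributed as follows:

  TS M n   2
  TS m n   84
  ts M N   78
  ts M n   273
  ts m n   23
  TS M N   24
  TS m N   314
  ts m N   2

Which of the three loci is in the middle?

ts

The two most frequent reciprocal classes, ts M n and TS m N, are the parental types, so the F1 was ts M n / TS m N.
The two rarest classes, TS M n and ts m N, are the double crossovers. Comparing them with the parentals, only the ts allele has switched, so ts is the middle locus and the order is m – ts – n.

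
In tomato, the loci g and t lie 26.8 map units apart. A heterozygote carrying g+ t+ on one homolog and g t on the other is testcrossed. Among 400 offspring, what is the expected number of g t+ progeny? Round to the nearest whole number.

54

A map distance of 26.8 map units corresponds to a recombination frequency of 0.268.
The F1 is g+ t+ / g t, so g t+ is a recombinant gamete class with expected frequency r/2 = 0.268/2 = 0.1340.
Expected number = 0.1340 × 400 = 53.60 ≈ 54.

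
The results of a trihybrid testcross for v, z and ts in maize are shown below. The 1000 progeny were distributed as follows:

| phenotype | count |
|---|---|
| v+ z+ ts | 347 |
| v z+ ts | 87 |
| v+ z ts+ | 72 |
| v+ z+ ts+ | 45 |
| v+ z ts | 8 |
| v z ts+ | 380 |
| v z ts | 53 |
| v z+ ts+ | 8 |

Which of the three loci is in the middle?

The two most frequent reciprocal classes, v+ z+ ts and v z ts+, are the parental types, so the F1 was v+ z+ ts / v z ts+.
The two rarest classes, v+ z ts and v z+ ts+, are the double crossovers. Comparing them with the parentals, only the z allele has switched, so z is the middle locus and the order is ts – z – v.

z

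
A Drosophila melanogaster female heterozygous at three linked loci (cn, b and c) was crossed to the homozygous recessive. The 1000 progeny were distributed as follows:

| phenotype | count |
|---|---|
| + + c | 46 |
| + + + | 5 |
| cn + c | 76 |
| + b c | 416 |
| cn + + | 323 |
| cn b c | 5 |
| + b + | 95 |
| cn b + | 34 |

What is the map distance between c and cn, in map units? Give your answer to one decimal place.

18.1 map units

The two most frequent reciprocal classes, cn + + and + b c, are the parental types, so the F1 was cn + + / + b c.
The two rarest classes, + + + and cn b c, are the double crossovers. Comparing them with the parentals, only the cn allele has switched, so cn is the middle locus and the order is c – cn – b.
Crossovers in the c–cn interval produce the single-crossover classes cn + c and + b + (76 + 95 = 171) plus the double crossovers (10).
RF(c–cn) = (171 + 10) / 1000 = 181/1000 = 0.1810 → 18.1 map units.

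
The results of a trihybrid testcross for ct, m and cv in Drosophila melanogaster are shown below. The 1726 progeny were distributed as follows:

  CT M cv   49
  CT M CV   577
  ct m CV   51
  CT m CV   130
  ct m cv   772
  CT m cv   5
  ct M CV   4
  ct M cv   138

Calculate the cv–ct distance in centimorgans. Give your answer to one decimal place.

The two most frequent reciprocal classes, CT M CV and ct m cv, are the parental types, so the F1 was CT M CV / ct m cv.
The two rarest classes, ct M CV and CT m cv, are the double crossovers. Comparing them with the parentals, only the ct allele has switched, so ct is the middle locus and the order is m – ct – cv.
Crossovers in the ct–cv interval produce the single-crossover classes CT M cv and ct m CV (49 + 51 = 100) plus the double crossovers (9).
RF(ct–cv) = (100 + 9) / 1726 = 109/1726 = 0.0632 → 6.3 centimorgans.

6.3 centimorgans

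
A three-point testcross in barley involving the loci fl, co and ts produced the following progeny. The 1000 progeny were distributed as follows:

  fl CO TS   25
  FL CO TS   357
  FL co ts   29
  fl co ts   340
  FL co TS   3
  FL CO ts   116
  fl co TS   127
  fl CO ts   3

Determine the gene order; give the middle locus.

The two most frequent reciprocal classes, fl co ts and FL CO TS, are the parental types, so the F1 was fl co ts / FL CO TS.
The two rarest classes, fl CO ts and FL co TS, are the double crossovers. Comparing them with the parentals, only the co allele has switched, so co is the middle locus and the order is ts – co – fl.

co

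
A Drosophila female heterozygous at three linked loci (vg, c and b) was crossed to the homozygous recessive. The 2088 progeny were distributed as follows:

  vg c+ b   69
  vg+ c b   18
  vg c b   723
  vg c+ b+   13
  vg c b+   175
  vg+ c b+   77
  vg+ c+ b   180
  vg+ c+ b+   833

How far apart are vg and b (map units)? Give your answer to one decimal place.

18.5 map units

The two most frequent reciprocal classes, vg+ c+ b+ and vg c b, are the parental types, so the F1 was vg+ c+ b+ / vg c b.
The two rarest classes, vg c+ b+ and vg+ c b, are the double crossovers. Comparing them with the parentals, only the vg allele has switched, so vg is the middle locus and the order is c – vg – b.
Crossovers in the vg–b interval produce the single-crossover classes vg+ c+ b and vg c b+ (180 + 175 = 355) plus the double crossovers (31).
RF(vg–b) = (355 + 31) / 2088 = 386/2088 = 0.1849 → 18.5 map units.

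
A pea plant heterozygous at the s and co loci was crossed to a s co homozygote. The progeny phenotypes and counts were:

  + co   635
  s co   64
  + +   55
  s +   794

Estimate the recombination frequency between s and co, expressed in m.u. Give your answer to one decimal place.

The two most frequent classes, + co (635) and s + (794), are the parental types, so the F1 was + co / s +.
The recombinant classes are + + and s co: 55 + 64 = 119.
Recombination frequency = 119/1548 = 0.0769 ≈ 7.7%, i.e. 7.7 m.u.

7.7 m.u.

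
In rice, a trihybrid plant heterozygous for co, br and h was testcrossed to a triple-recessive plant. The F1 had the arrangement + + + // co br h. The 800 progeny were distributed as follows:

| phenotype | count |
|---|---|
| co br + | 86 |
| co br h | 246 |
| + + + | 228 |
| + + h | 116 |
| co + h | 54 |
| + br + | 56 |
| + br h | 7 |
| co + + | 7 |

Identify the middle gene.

The two rarest classes, co + + and + br h, are the double crossovers. Comparing them with the parentals, only the co allele has switched, so co is the middle locus and the order is br – co – h.

co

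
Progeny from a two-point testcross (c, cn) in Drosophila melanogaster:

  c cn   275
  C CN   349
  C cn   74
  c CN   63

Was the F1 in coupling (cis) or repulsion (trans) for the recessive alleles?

The two most frequent classes are C CN (349) and c cn (275); these are the parental (non-recombinant) types.
So the F1 carried C CN on one chromosome and c cn on the other — the recessive alleles are on the same chromosome (cis / coupling).

cis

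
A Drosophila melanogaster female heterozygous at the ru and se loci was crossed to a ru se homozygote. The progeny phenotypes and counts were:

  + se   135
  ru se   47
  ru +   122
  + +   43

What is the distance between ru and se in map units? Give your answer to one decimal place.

25.9 map units

The two most frequent classes, + se (135) and ru + (122), are the parental types, so the F1 was + se / ru +.
The recombinant classes are + + and ru se: 43 + 47 = 90.
Recombination frequency = 90/347 = 0.2594 ≈ 25.9%, i.e. 25.9 map units.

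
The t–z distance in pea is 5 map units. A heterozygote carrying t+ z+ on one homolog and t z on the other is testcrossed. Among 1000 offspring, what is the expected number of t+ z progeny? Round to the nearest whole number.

A map distance of 5 map units corresponds to a recombination frequency of 0.050.
The F1 is t+ z+ / t z, so t+ z is a recombinant gamete class with expected frequency r/2 = 0.050/2 = 0.0250.
Expected number = 0.0250 × 1000 = 25.00 ≈ 25.

25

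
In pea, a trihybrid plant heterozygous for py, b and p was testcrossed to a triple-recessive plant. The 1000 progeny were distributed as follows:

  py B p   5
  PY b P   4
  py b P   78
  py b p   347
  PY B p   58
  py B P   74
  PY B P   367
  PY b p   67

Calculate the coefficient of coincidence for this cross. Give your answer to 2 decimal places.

The two most frequent reciprocal classes, py b p and PY B P, are the parental types, so the F1 was py b p / PY B P.
The two rarest classes, py B p and PY b P, are the double crossovers. Comparing them with the parentals, only the b allele has switched, so b is the middle locus and the order is p – b – py.
p–b: (136 + 9)/1000 = 0.1450; b–py: (141 + 9)/1000 = 0.1500.
Expected DCO frequency = 0.1450 × 0.1500 ≈ 0.02175; observed = 9/1000 ≈ 0.00900.
Coefficient of coincidence = 0.00900/0.02175 ≈ 0.41.

0.41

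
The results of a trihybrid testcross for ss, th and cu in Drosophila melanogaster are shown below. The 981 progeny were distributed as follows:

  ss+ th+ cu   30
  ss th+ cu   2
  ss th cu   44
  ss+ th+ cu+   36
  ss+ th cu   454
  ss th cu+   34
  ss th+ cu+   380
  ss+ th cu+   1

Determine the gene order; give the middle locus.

The two most frequent reciprocal classes, ss th+ cu+ and ss+ th cu, are the parental types, so the F1 was ss th+ cu+ / ss+ th cu.
The two rarest classes, ss th+ cu and ss+ th cu+, are the double crossovers. Comparing them with the parentals, only the cu allele has switched, so cu is the middle locus and the order is th – cu – ss.

cu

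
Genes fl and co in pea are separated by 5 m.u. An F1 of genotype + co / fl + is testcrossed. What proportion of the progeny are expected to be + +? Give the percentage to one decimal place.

A map distance of 5 m.u. corresponds to a recombination frequency of 0.050.
The F1 is + co / fl +, so + + is a recombinant gamete class with expected frequency r/2 = 0.050/2 = 0.0250.
That is 0.0250 = 2.5% of the progeny.

2.5%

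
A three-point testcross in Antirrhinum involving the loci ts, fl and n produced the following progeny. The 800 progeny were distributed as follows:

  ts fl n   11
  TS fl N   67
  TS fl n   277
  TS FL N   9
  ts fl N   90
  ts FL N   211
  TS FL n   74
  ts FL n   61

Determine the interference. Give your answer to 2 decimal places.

0.41

The two most frequent reciprocal classes, ts FL N and TS fl n, are the parental types, so the F1 was ts FL N / TS fl n.
The two rarest classes, TS FL N and ts fl n, are the double crossovers. Comparing them with the parentals, only the ts allele has switched, so ts is the middle locus and the order is n – ts – fl.
n–ts: (128 + 20)/800 = 0.1850; ts–fl: (164 + 20)/800 = 0.2300.
Expected DCO frequency = 0.1850 × 0.2300 ≈ 0.04255; observed = 20/800 ≈ 0.02500.
Coefficient of coincidence = 0.02500/0.04255 ≈ 0.59; interference = 1 − 0.59 = 0.41.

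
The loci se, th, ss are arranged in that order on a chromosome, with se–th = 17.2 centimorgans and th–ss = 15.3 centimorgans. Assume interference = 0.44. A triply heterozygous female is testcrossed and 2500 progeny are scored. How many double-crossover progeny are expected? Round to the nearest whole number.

Map distances give recombination frequencies of 0.172 and 0.153 for the two intervals.
With interference 0.44 (so coincidence = 0.56), expected double-crossover frequency = 0.172 × 0.153 × 0.56 = 0.01474.
Expected number = 0.01474 × 2500 = 36.84 ≈ 37.

37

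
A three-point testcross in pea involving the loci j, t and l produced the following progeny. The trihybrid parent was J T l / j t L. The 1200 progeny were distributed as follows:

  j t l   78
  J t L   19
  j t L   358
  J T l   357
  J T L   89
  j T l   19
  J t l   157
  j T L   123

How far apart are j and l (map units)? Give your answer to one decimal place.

The two rarest classes, j T l and J t L, are the double crossovers. Comparing them with the parentals, only the j allele has switched, so j is the middle locus and the order is t – j – l.
Crossovers in the j–l interval produce the single-crossover classes J T L and j t l (89 + 78 = 167) plus the double crossovers (38).
RF(j–l) = (167 + 38) / 1200 = 205/1200 = 0.1708 → 17.1 map units.

17.1 map units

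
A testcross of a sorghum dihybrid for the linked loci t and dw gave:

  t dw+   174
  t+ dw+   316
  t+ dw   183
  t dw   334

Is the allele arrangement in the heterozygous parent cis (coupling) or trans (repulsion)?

cis

The two most frequent classes are t+ dw+ (316) and t dw (334); these are the parental (non-recombinant) types.
So the F1 carried t+ dw+ on one chromosome and t dw on the other — the recessive alleles are on the same chromosome (cis / coupling).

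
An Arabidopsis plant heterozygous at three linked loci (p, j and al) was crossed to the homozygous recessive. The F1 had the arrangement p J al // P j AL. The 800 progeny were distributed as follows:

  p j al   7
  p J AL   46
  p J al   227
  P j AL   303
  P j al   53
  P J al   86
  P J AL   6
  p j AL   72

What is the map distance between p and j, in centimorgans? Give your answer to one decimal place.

The two rarest classes, p j al and P J AL, are the double crossovers. Comparing them with the parentals, only the j allele has switched, so j is the middle locus and the order is p – j – al.
Crossovers in the p–j interval produce the single-crossover classes P J al and p j AL (86 + 72 = 158) plus the double crossovers (13).
RF(p–j) = (158 + 13) / 800 = 171/800 = 0.2137 → 21.4 centimorgans.

21.4 centimorgans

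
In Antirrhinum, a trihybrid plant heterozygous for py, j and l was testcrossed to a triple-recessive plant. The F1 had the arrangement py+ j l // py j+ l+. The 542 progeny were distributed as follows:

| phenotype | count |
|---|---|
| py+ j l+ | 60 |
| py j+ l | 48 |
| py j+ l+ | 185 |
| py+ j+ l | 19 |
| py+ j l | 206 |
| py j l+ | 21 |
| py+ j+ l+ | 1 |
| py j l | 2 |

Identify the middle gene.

py

The two rarest classes, py j l and py+ j+ l+, are the double crossovers. Comparing them with the parentals, only the py allele has switched, so py is the middle locus and the order is j – py – l.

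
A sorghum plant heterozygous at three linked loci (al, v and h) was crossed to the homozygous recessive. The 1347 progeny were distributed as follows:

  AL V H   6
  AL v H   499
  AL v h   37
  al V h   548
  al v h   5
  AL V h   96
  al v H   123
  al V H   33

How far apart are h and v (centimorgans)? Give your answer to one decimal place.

The two most frequent reciprocal classes, AL v H and al V h, are the parental types, so the F1 was AL v H / al V h.
The two rarest classes, AL V H and al v h, are the double crossovers. Comparing them with the parentals, only the v allele has switched, so v is the middle locus and the order is al – v – h.
Crossovers in the v–h interval produce the single-crossover classes AL v h and al V H (37 + 33 = 70) plus the double crossovers (11).
RF(v–h) = (70 + 11) / 1347 = 81/1347 = 0.0601 → 6.0 centimorgans.

6.0 centimorgans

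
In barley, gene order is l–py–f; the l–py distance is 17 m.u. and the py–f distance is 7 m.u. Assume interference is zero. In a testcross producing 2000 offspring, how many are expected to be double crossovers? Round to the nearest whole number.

24

Map distances give recombination frequencies of 0.170 and 0.070 for the two intervals.
With no interference, expected double-crossover frequency = 0.170 × 0.070 = 0.01190.
Expected number = 0.01190 × 2000 = 23.80 ≈ 24.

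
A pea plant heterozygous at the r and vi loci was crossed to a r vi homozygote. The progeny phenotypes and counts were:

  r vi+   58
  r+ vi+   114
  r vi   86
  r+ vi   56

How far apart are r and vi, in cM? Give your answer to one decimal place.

The two most frequent classes, r+ vi+ (114) and r vi (86), are the parental types, so the F1 was r+ vi+ / r vi.
The recombinant classes are r+ vi and r vi+: 56 + 58 = 114.
Recombination frequency = 114/314 = 0.3631 ≈ 36.3%, i.e. 36.3 cM.

36.3 cM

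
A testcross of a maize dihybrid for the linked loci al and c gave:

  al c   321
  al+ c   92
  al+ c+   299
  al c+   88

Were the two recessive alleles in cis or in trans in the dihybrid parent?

cis

The two most frequent classes are al+ c+ (299) and al c (321); these are the parental (non-recombinant) types.
So the F1 carried al+ c+ on one chromosome and al c on the other — the recessive alleles are on the same chromosome (cis / coupling).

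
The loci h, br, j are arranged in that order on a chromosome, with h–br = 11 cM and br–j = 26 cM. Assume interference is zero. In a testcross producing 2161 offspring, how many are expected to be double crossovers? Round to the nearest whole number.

62

Map distances give recombination frequencies of 0.110 and 0.260 for the two intervals.
With no interference, expected double-crossover frequency = 0.110 × 0.260 = 0.02860.
Expected number = 0.02860 × 2161 = 61.80 ≈ 62.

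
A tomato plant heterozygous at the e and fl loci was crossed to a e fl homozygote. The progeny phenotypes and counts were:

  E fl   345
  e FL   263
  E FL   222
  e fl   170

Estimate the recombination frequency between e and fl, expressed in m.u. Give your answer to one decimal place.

The two most frequent classes, E fl (345) and e FL (263), are the parental types, so the F1 was E fl / e FL.
The recombinant classes are E FL and e fl: 222 + 170 = 392.
Recombination frequency = 392/1000 = 0.3920 ≈ 39.2%, i.e. 39.2 m.u.

39.2 m.u.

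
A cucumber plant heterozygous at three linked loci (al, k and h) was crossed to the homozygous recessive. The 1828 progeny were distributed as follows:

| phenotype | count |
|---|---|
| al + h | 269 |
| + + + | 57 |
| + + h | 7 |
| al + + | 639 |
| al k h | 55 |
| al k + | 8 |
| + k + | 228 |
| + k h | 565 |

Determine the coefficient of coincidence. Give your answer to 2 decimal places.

The two most frequent reciprocal classes, + k h and al + +, are the parental types, so the F1 was + k h / al + +.
The two rarest classes, + + h and al k +, are the double crossovers. Comparing them with the parentals, only the k allele has switched, so k is the middle locus and the order is h – k – al.
h–k: (497 + 15)/1828 = 0.2801; k–al: (112 + 15)/1828 = 0.0695.
Expected DCO frequency = 0.2801 × 0.0695 ≈ 0.01947; observed = 15/1828 ≈ 0.00821.
Coefficient of coincidence = 0.00821/0.01947 ≈ 0.42.

0.42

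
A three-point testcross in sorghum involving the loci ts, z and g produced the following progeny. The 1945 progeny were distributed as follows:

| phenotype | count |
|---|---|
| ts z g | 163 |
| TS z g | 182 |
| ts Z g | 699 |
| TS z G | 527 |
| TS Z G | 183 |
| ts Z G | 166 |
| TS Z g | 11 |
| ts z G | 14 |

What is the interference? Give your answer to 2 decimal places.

The two most frequent reciprocal classes, ts Z g and TS z G, are the parental types, so the F1 was ts Z g / TS z G.
The two rarest classes, TS Z g and ts z G, are the double crossovers. Comparing them with the parentals, only the ts allele has switched, so ts is the middle locus and the order is g – ts – z.
g–ts: (348 + 25)/1945 = 0.1918; ts–z: (346 + 25)/1945 = 0.1907.
Expected DCO frequency = 0.1918 × 0.1907 ≈ 0.03658; observed = 25/1945 ≈ 0.01285.
Coefficient of coincidence = 0.01285/0.03658 ≈ 0.35; interference = 1 − 0.35 = 0.65.

0.65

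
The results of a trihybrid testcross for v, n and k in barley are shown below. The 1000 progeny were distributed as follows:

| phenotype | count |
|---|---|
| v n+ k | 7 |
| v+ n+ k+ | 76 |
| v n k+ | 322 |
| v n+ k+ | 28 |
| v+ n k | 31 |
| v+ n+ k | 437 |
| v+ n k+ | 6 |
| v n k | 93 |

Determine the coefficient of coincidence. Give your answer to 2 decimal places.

The two most frequent reciprocal classes, v+ n+ k and v n k+, are the parental types, so the F1 was v+ n+ k / v n k+.
The two rarest classes, v n+ k and v+ n k+, are the double crossovers. Comparing them with the parentals, only the v allele has switched, so v is the middle locus and the order is k – v – n.
k–v: (169 + 13)/1000 = 0.1820; v–n: (59 + 13)/1000 = 0.0720.
Expected DCO frequency = 0.1820 × 0.0720 ≈ 0.01310; observed = 13/1000 ≈ 0.01300.
Coefficient of coincidence = 0.01300/0.01310 ≈ 0.99.

0.99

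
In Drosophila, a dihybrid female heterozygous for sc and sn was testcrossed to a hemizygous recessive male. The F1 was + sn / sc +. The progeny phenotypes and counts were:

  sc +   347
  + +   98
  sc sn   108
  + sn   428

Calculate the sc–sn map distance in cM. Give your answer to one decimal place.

21.0 cM

The recombinant classes are + + and sc sn: 98 + 108 = 206.
Recombination frequency = 206/981 = 0.2100 ≈ 21.0%, i.e. 21.0 cM.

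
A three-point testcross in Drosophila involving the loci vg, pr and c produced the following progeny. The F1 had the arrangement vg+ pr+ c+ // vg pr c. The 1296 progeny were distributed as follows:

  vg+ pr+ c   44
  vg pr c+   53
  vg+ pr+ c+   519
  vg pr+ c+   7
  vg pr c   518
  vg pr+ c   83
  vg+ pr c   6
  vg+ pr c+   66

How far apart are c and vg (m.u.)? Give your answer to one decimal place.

8.5 m.u.

The two rarest classes, vg pr+ c+ and vg+ pr c, are the double crossovers. Comparing them with the parentals, only the vg allele has switched, so vg is the middle locus and the order is c – vg – pr.
Crossovers in the c–vg interval produce the single-crossover classes vg+ pr+ c and vg pr c+ (44 + 53 = 97) plus the double crossovers (13).
RF(c–vg) = (97 + 13) / 1296 = 110/1296 = 0.0849 → 8.5 m.u.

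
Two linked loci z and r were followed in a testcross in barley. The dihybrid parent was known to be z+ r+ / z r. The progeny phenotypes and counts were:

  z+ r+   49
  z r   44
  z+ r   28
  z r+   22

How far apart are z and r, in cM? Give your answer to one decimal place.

The recombinant classes are z+ r and z r+: 28 + 22 = 50.
Recombination frequency = 50/143 = 0.3497 ≈ 35.0%, i.e. 35.0 cM.

35.0 cM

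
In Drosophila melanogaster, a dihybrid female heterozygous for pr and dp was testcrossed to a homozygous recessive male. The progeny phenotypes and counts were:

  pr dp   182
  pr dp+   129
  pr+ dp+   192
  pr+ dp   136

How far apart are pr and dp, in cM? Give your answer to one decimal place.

41.5 cM

The two most frequent classes, pr+ dp+ (192) and pr dp (182), are the parental types, so the F1 was pr+ dp+ / pr dp.
The recombinant classes are pr+ dp and pr dp+: 136 + 129 = 265.
Recombination frequency = 265/639 = 0.4147 ≈ 41.5%, i.e. 41.5 cM.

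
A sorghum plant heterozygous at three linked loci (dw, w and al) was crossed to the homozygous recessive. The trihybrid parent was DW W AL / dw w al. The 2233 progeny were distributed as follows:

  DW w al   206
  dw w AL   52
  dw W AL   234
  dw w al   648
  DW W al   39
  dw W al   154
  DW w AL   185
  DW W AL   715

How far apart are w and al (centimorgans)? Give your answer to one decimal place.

19.3 centimorgans

The two rarest classes, DW W al and dw w AL, are the double crossovers. Comparing them with the parentals, only the al allele has switched, so al is the middle locus and the order is dw – al – w.
Crossovers in the al–w interval produce the single-crossover classes DW w AL and dw W al (185 + 154 = 339) plus the double crossovers (91).
RF(al–w) = (339 + 91) / 2233 = 430/2233 = 0.1926 → 19.3 centimorgans.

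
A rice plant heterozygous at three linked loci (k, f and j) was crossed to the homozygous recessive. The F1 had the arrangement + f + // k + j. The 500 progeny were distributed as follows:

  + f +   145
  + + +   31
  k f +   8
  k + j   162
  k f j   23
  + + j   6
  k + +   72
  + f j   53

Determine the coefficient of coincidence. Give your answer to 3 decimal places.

The two rarest classes, k f + and + + j, are the double crossovers. Comparing them with the parentals, only the k allele has switched, so k is the middle locus and the order is j – k – f.
j–k: (125 + 14)/500 = 0.2780; k–f: (54 + 14)/500 = 0.1360.
Expected DCO frequency = 0.2780 × 0.1360 ≈ 0.03781; observed = 14/500 ≈ 0.02800.
Coefficient of coincidence = 0.02800/0.03781 ≈ 0.741.

0.741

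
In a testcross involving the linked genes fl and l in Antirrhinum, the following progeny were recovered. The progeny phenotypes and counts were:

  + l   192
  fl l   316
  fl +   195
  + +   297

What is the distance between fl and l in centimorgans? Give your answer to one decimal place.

The two most frequent classes, + + (297) and fl l (316), are the parental types, so the F1 was + + / fl l.
The recombinant classes are + l and fl +: 192 + 195 = 387.
Recombination frequency = 387/1000 = 0.3870 ≈ 38.7%, i.e. 38.7 centimorgans.

38.7 centimorgans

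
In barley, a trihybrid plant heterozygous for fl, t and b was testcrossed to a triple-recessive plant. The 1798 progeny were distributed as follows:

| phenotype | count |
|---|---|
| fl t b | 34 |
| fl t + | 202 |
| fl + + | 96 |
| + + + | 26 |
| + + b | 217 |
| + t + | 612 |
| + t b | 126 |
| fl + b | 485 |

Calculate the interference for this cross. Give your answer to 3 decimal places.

0.201

The two most frequent reciprocal classes, fl + b and + t +, are the parental types, so the F1 was fl + b / + t +.
The two rarest classes, fl t b and + + +, are the double crossovers. Comparing them with the parentals, only the t allele has switched, so t is the middle locus and the order is b – t – fl.
b–t: (222 + 60)/1798 = 0.1568; t–fl: (419 + 60)/1798 = 0.2664.
Expected DCO frequency = 0.1568 × 0.2664 ≈ 0.04177; observed = 60/1798 ≈ 0.03337.
Coefficient of coincidence = 0.03337/0.04177 ≈ 0.799; interference = 1 − 0.799 = 0.201.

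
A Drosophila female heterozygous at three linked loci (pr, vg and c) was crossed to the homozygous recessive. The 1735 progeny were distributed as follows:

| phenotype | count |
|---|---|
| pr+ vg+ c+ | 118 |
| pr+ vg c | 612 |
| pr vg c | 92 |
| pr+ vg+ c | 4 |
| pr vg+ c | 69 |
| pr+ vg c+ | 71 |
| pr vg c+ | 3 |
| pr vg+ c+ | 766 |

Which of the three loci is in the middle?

The two most frequent reciprocal classes, pr+ vg c and pr vg+ c+, are the parental types, so the F1 was pr+ vg c / pr vg+ c+.
The two rarest classes, pr+ vg+ c and pr vg c+, are the double crossovers. Comparing them with the parentals, only the vg allele has switched, so vg is the middle locus and the order is pr – vg – c.

vg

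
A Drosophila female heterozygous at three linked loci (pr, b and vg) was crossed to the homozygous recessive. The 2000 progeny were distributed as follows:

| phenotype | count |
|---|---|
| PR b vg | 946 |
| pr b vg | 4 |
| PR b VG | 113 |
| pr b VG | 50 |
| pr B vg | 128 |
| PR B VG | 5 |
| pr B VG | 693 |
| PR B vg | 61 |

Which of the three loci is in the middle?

The two most frequent reciprocal classes, pr B VG and PR b vg, are the parental types, so the F1 was pr B VG / PR b vg.
The two rarest classes, PR B VG and pr b vg, are the double crossovers. Comparing them with the parentals, only the pr allele has switched, so pr is the middle locus and the order is vg – pr – b.

pr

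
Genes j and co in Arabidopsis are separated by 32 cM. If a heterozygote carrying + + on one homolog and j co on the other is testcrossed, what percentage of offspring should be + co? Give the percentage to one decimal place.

A map distance of 32 cM corresponds to a recombination frequency of 0.320.
The F1 is + + / j co, so + co is a recombinant gamete class with expected frequency r/2 = 0.320/2 = 0.1600.
That is 0.1600 = 16.0% of the progeny.

16.0%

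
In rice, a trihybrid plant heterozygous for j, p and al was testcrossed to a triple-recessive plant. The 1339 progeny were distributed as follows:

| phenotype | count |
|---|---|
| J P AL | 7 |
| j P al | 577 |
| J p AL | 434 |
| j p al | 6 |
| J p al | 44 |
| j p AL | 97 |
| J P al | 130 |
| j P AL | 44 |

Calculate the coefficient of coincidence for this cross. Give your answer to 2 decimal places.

The two most frequent reciprocal classes, j P al and J p AL, are the parental types, so the F1 was j P al / J p AL.
The two rarest classes, j p al and J P AL, are the double crossovers. Comparing them with the parentals, only the p allele has switched, so p is the middle locus and the order is al – p – j.
al–p: (88 + 13)/1339 = 0.0754; p–j: (227 + 13)/1339 = 0.1792.
Expected DCO frequency = 0.0754 × 0.1792 ≈ 0.01351; observed = 13/1339 ≈ 0.00971.
Coefficient of coincidence = 0.00971/0.01351 ≈ 0.72.

0.72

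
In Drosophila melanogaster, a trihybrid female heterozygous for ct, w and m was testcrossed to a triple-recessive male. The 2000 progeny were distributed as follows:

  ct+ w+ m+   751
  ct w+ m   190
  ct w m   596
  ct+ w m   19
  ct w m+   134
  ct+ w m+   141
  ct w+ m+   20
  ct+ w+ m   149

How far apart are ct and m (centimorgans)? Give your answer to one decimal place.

16.1 centimorgans

The two most frequent reciprocal classes, ct+ w+ m+ and ct w m, are the parental types, so the F1 was ct+ w+ m+ / ct w m.
The two rarest classes, ct w+ m+ and ct+ w m, are the double crossovers. Comparing them with the parentals, only the ct allele has switched, so ct is the middle locus and the order is m – ct – w.
Crossovers in the m–ct interval produce the single-crossover classes ct+ w+ m and ct w m+ (149 + 134 = 283) plus the double crossovers (39).
RF(m–ct) = (283 + 39) / 2000 = 322/2000 = 0.1610 → 16.1 centimorgans.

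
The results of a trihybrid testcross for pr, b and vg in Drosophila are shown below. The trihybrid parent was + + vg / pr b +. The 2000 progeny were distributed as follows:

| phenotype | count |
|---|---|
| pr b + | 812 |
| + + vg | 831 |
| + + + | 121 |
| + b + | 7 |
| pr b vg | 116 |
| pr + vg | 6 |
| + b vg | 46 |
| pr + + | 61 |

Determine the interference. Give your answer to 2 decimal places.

The two rarest classes, pr + vg and + b +, are the double crossovers. Comparing them with the parentals, only the pr allele has switched, so pr is the middle locus and the order is b – pr – vg.
b–pr: (107 + 13)/2000 = 0.0600; pr–vg: (237 + 13)/2000 = 0.1250.
Expected DCO frequency = 0.0600 × 0.1250 ≈ 0.00750; observed = 13/2000 ≈ 0.00650.
Coefficient of coincidence = 0.00650/0.00750 ≈ 0.87; interference = 1 − 0.87 = 0.13.

0.13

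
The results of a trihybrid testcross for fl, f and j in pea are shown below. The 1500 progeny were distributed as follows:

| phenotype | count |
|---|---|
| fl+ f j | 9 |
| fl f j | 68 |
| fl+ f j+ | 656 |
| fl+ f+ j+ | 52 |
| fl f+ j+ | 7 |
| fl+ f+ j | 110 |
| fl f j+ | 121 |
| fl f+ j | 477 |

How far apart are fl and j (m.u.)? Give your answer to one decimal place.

The two most frequent reciprocal classes, fl f+ j and fl+ f j+, are the parental types, so the F1 was fl f+ j / fl+ f j+.
The two rarest classes, fl f+ j+ and fl+ f j, are the double crossovers. Comparing them with the parentals, only the j allele has switched, so j is the middle locus and the order is fl – j – f.
Crossovers in the fl–j interval produce the single-crossover classes fl+ f+ j and fl f j+ (110 + 121 = 231) plus the double crossovers (16).
RF(fl–j) = (231 + 16) / 1500 = 247/1500 = 0.1647 → 16.5 m.u.

16.5 m.u.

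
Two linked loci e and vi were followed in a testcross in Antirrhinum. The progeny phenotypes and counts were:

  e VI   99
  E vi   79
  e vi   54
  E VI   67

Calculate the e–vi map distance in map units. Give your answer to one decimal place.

40.5 map units

The two most frequent classes, E vi (79) and e VI (99), are the parental types, so the F1 was E vi / e VI.
The recombinant classes are E VI and e vi: 67 + 54 = 121.
Recombination frequency = 121/299 = 0.4047 ≈ 40.5%, i.e. 40.5 map units.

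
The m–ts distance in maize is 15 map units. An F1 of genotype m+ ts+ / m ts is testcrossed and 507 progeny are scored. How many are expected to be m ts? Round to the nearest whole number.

215

A map distance of 15 map units corresponds to a recombination frequency of 0.150.
The F1 is m+ ts+ / m ts, so m ts is a parental gamete class with expected frequency (1 − r)/2 = 0.850/2 = 0.4250.
Expected number = 0.4250 × 507 = 215.47 ≈ 215.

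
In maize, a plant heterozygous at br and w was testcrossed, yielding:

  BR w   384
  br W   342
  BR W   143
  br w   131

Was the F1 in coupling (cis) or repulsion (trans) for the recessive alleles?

trans

The two most frequent classes are BR w (384) and br W (342); these are the parental (non-recombinant) types.
So the F1 carried BR w on one chromosome and br W on the other — the recessive alleles are on opposite chromosomes (trans / repulsion).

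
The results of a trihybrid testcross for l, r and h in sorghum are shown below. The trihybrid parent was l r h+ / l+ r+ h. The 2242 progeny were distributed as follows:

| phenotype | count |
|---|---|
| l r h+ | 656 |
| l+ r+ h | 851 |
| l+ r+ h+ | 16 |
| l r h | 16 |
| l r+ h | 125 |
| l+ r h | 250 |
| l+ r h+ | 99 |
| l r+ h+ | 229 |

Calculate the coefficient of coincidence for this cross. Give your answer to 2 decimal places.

The two rarest classes, l r h and l+ r+ h+, are the double crossovers. Comparing them with the parentals, only the h allele has switched, so h is the middle locus and the order is l – h – r.
l–h: (224 + 32)/2242 = 0.1142; h–r: (479 + 32)/2242 = 0.2279.
Expected DCO frequency = 0.1142 × 0.2279 ≈ 0.02603; observed = 32/2242 ≈ 0.01427.
Coefficient of coincidence = 0.01427/0.02603 ≈ 0.55.

0.55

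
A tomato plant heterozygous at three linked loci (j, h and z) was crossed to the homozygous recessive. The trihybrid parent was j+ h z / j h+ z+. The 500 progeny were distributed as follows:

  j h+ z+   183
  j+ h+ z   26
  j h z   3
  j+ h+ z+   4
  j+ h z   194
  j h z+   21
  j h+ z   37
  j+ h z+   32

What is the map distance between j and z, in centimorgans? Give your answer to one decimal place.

The two rarest classes, j h z and j+ h+ z+, are the double crossovers. Comparing them with the parentals, only the j allele has switched, so j is the middle locus and the order is z – j – h.
Crossovers in the z–j interval produce the single-crossover classes j+ h z+ and j h+ z (32 + 37 = 69) plus the double crossovers (7).
RF(z–j) = (69 + 7) / 500 = 76/500 = 0.1520 → 15.2 centimorgans.

15.2 centimorgans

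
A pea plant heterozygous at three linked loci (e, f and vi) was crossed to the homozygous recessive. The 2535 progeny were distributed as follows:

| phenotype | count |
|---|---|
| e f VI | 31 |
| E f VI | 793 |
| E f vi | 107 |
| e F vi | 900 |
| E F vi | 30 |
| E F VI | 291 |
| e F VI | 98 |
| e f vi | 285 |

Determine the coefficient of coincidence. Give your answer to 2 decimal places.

0.91

The two most frequent reciprocal classes, E f VI and e F vi, are the parental types, so the F1 was E f VI / e F vi.
The two rarest classes, e f VI and E F vi, are the double crossovers. Comparing them with the parentals, only the e allele has switched, so e is the middle locus and the order is f – e – vi.
f–e: (576 + 61)/2535 = 0.2513; e–vi: (205 + 61)/2535 = 0.1049.
Expected DCO frequency = 0.2513 × 0.1049 ≈ 0.02636; observed = 61/2535 ≈ 0.02406.
Coefficient of coincidence = 0.02406/0.02636 ≈ 0.91.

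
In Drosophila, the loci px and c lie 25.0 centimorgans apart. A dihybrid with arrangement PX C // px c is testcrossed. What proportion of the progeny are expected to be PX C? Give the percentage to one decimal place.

A map distance of 25.0 centimorgans corresponds to a recombination frequency of 0.250.
The F1 is PX C / px c, so PX C is a parental gamete class with expected frequency (1 − r)/2 = 0.750/2 = 0.3750.
That is 0.3750 = 37.5% of the progeny.

37.5%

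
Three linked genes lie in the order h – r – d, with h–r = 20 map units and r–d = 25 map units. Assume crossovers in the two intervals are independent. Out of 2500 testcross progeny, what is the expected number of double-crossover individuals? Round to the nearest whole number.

125

Map distances give recombination frequencies of 0.200 and 0.250 for the two intervals.
With no interference, expected double-crossover frequency = 0.200 × 0.250 = 0.05000.
Expected number = 0.05000 × 2500 = 125.00 ≈ 125.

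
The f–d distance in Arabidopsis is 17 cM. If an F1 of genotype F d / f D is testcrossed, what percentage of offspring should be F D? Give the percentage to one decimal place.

8.5%

A map distance of 17 cM corresponds to a recombination frequency of 0.170.
The F1 is F d / f D, so F D is a recombinant gamete class with expected frequency r/2 = 0.170/2 = 0.0850.
That is 0.0850 = 8.5% of the progeny.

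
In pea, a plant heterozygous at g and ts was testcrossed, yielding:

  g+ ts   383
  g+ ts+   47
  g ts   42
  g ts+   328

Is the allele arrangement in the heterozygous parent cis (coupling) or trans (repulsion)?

trans

The two most frequent classes are g+ ts (383) and g ts+ (328); these are the parental (non-recombinant) types.
So the F1 carried g+ ts on one chromosome and g ts+ on the other — the recessive alleles are on opposite chromosomes (trans / repulsion).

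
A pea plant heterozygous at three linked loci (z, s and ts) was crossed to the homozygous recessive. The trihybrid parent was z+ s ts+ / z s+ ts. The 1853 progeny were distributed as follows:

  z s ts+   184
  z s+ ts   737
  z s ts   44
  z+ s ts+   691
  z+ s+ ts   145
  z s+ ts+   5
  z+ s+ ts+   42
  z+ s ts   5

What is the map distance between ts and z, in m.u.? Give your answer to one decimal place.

The two rarest classes, z+ s ts and z s+ ts+, are the double crossovers. Comparing them with the parentals, only the ts allele has switched, so ts is the middle locus and the order is z – ts – s.
Crossovers in the z–ts interval produce the single-crossover classes z s ts+ and z+ s+ ts (184 + 145 = 329) plus the double crossovers (10).
RF(z–ts) = (329 + 10) / 1853 = 339/1853 = 0.1829 → 18.3 m.u.

18.3 m.u.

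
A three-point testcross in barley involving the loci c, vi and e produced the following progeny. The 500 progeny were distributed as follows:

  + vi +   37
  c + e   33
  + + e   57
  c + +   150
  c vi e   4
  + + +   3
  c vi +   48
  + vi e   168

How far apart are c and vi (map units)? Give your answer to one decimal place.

The two most frequent reciprocal classes, + vi e and c + +, are the parental types, so the F1 was + vi e / c + +.
The two rarest classes, c vi e and + + +, are the double crossovers. Comparing them with the parentals, only the c allele has switched, so c is the middle locus and the order is e – c – vi.
Crossovers in the c–vi interval produce the single-crossover classes + + e and c vi + (57 + 48 = 105) plus the double crossovers (7).
RF(c–vi) = (105 + 7) / 500 = 112/500 = 0.2240 → 22.4 map units.

22.4 map units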